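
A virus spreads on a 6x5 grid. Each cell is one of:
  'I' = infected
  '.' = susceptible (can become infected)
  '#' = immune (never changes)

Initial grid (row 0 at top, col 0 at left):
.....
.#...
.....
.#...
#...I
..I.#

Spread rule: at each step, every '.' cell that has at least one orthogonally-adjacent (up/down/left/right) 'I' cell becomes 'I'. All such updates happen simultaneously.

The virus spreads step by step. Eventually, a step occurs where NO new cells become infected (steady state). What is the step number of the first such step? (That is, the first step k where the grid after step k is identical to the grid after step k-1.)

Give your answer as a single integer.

Step 0 (initial): 2 infected
Step 1: +5 new -> 7 infected
Step 2: +5 new -> 12 infected
Step 3: +3 new -> 15 infected
Step 4: +4 new -> 19 infected
Step 5: +3 new -> 22 infected
Step 6: +3 new -> 25 infected
Step 7: +1 new -> 26 infected
Step 8: +0 new -> 26 infected

Answer: 8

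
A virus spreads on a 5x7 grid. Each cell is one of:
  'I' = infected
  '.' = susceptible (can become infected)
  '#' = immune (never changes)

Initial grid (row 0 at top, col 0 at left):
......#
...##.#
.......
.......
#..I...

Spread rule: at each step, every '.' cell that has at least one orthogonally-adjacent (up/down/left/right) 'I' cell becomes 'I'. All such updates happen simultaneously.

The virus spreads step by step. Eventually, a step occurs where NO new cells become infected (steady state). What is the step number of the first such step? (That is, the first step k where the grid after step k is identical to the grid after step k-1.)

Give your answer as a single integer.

Answer: 8

Derivation:
Step 0 (initial): 1 infected
Step 1: +3 new -> 4 infected
Step 2: +5 new -> 9 infected
Step 3: +5 new -> 14 infected
Step 4: +5 new -> 19 infected
Step 5: +5 new -> 24 infected
Step 6: +4 new -> 28 infected
Step 7: +2 new -> 30 infected
Step 8: +0 new -> 30 infected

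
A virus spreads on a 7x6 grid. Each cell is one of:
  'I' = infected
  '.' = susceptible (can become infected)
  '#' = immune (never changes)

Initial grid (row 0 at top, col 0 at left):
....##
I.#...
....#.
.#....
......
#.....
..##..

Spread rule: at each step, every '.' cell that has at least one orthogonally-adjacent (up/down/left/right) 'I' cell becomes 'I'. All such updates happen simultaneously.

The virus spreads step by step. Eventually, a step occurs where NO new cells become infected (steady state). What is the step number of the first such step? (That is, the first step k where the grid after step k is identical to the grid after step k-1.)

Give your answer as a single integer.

Step 0 (initial): 1 infected
Step 1: +3 new -> 4 infected
Step 2: +3 new -> 7 infected
Step 3: +3 new -> 10 infected
Step 4: +4 new -> 14 infected
Step 5: +4 new -> 18 infected
Step 6: +5 new -> 23 infected
Step 7: +5 new -> 28 infected
Step 8: +3 new -> 31 infected
Step 9: +2 new -> 33 infected
Step 10: +1 new -> 34 infected
Step 11: +0 new -> 34 infected

Answer: 11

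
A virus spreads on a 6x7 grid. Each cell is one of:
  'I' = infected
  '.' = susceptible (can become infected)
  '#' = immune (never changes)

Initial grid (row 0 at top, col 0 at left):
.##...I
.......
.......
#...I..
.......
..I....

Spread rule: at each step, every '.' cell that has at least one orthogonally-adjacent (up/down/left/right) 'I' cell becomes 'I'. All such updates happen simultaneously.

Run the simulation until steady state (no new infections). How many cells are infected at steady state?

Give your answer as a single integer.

Step 0 (initial): 3 infected
Step 1: +9 new -> 12 infected
Step 2: +13 new -> 25 infected
Step 3: +7 new -> 32 infected
Step 4: +3 new -> 35 infected
Step 5: +2 new -> 37 infected
Step 6: +1 new -> 38 infected
Step 7: +1 new -> 39 infected
Step 8: +0 new -> 39 infected

Answer: 39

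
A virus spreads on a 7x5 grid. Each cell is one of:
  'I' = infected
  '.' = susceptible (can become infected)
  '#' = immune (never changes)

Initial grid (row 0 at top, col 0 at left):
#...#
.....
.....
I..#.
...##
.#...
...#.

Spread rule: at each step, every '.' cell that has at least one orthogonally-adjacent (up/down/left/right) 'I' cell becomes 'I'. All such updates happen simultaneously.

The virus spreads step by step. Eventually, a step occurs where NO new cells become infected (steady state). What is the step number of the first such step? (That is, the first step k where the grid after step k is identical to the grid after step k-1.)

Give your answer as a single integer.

Step 0 (initial): 1 infected
Step 1: +3 new -> 4 infected
Step 2: +5 new -> 9 infected
Step 3: +4 new -> 13 infected
Step 4: +5 new -> 18 infected
Step 5: +5 new -> 23 infected
Step 6: +4 new -> 27 infected
Step 7: +1 new -> 28 infected
Step 8: +0 new -> 28 infected

Answer: 8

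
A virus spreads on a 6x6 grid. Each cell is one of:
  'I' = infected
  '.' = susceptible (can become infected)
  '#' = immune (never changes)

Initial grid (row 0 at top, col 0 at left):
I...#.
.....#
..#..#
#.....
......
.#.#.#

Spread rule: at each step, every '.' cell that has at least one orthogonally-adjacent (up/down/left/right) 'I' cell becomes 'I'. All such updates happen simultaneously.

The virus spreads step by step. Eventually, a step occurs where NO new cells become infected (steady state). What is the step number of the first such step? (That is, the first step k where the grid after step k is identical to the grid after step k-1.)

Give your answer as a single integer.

Answer: 10

Derivation:
Step 0 (initial): 1 infected
Step 1: +2 new -> 3 infected
Step 2: +3 new -> 6 infected
Step 3: +3 new -> 9 infected
Step 4: +2 new -> 11 infected
Step 5: +4 new -> 15 infected
Step 6: +4 new -> 19 infected
Step 7: +4 new -> 23 infected
Step 8: +2 new -> 25 infected
Step 9: +2 new -> 27 infected
Step 10: +0 new -> 27 infected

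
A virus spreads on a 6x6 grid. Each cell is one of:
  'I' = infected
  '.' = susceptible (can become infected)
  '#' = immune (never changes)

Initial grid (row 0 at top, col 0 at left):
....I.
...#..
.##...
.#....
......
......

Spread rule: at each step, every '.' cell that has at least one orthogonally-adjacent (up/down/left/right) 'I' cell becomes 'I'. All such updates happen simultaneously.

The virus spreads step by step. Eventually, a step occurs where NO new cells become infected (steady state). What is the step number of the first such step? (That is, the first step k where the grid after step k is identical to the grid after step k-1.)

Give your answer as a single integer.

Step 0 (initial): 1 infected
Step 1: +3 new -> 4 infected
Step 2: +3 new -> 7 infected
Step 3: +5 new -> 12 infected
Step 4: +5 new -> 17 infected
Step 5: +5 new -> 22 infected
Step 6: +4 new -> 26 infected
Step 7: +3 new -> 29 infected
Step 8: +2 new -> 31 infected
Step 9: +1 new -> 32 infected
Step 10: +0 new -> 32 infected

Answer: 10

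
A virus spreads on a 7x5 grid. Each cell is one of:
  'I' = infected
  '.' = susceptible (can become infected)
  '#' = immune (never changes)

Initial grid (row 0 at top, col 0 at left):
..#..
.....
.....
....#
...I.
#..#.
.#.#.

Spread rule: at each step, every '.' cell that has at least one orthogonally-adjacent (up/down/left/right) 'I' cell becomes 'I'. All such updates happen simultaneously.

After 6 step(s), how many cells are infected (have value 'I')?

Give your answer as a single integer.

Step 0 (initial): 1 infected
Step 1: +3 new -> 4 infected
Step 2: +5 new -> 9 infected
Step 3: +8 new -> 17 infected
Step 4: +5 new -> 22 infected
Step 5: +3 new -> 25 infected
Step 6: +2 new -> 27 infected

Answer: 27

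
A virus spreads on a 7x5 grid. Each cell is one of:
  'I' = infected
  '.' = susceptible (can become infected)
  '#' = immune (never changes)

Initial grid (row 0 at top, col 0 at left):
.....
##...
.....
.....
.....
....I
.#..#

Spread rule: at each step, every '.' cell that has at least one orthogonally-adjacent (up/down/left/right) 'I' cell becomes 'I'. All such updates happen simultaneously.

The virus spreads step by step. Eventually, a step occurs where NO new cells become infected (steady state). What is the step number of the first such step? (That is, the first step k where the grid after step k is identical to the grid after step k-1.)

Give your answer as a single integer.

Step 0 (initial): 1 infected
Step 1: +2 new -> 3 infected
Step 2: +4 new -> 7 infected
Step 3: +5 new -> 12 infected
Step 4: +5 new -> 17 infected
Step 5: +6 new -> 23 infected
Step 6: +4 new -> 27 infected
Step 7: +2 new -> 29 infected
Step 8: +1 new -> 30 infected
Step 9: +1 new -> 31 infected
Step 10: +0 new -> 31 infected

Answer: 10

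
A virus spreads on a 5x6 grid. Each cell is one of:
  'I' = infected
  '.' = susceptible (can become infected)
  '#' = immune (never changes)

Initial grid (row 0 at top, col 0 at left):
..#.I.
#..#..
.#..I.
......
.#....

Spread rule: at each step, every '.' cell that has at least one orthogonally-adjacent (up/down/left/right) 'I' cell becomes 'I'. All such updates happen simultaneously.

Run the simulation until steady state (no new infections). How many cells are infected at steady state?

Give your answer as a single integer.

Step 0 (initial): 2 infected
Step 1: +6 new -> 8 infected
Step 2: +5 new -> 13 infected
Step 3: +4 new -> 17 infected
Step 4: +3 new -> 20 infected
Step 5: +2 new -> 22 infected
Step 6: +3 new -> 25 infected
Step 7: +0 new -> 25 infected

Answer: 25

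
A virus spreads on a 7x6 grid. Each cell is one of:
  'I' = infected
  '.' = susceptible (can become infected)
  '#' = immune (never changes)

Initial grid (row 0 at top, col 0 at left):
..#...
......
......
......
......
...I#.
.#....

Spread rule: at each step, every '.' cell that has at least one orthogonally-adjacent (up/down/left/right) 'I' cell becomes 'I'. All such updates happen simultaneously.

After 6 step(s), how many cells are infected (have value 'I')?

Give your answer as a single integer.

Step 0 (initial): 1 infected
Step 1: +3 new -> 4 infected
Step 2: +6 new -> 10 infected
Step 3: +7 new -> 17 infected
Step 4: +8 new -> 25 infected
Step 5: +6 new -> 31 infected
Step 6: +4 new -> 35 infected

Answer: 35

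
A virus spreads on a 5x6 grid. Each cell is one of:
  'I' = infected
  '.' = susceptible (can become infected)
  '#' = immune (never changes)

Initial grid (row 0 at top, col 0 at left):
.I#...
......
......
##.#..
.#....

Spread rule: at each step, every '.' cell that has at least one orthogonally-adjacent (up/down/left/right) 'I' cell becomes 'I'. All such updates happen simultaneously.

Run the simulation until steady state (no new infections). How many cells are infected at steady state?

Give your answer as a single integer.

Step 0 (initial): 1 infected
Step 1: +2 new -> 3 infected
Step 2: +3 new -> 6 infected
Step 3: +3 new -> 9 infected
Step 4: +4 new -> 13 infected
Step 5: +4 new -> 17 infected
Step 6: +4 new -> 21 infected
Step 7: +2 new -> 23 infected
Step 8: +1 new -> 24 infected
Step 9: +0 new -> 24 infected

Answer: 24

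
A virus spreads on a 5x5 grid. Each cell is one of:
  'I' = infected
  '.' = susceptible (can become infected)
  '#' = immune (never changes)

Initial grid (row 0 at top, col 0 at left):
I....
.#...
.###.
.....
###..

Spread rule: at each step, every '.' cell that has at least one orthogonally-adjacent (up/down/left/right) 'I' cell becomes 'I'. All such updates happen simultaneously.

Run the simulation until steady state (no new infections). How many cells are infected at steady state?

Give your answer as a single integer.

Answer: 18

Derivation:
Step 0 (initial): 1 infected
Step 1: +2 new -> 3 infected
Step 2: +2 new -> 5 infected
Step 3: +3 new -> 8 infected
Step 4: +3 new -> 11 infected
Step 5: +2 new -> 13 infected
Step 6: +2 new -> 15 infected
Step 7: +2 new -> 17 infected
Step 8: +1 new -> 18 infected
Step 9: +0 new -> 18 infected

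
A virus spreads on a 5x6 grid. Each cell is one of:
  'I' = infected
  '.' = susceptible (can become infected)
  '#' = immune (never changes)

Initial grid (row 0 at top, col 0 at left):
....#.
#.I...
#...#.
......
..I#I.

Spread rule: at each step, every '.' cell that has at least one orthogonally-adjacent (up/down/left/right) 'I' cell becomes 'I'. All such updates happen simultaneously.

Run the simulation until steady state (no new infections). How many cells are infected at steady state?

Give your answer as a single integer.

Step 0 (initial): 3 infected
Step 1: +8 new -> 11 infected
Step 2: +9 new -> 20 infected
Step 3: +4 new -> 24 infected
Step 4: +1 new -> 25 infected
Step 5: +0 new -> 25 infected

Answer: 25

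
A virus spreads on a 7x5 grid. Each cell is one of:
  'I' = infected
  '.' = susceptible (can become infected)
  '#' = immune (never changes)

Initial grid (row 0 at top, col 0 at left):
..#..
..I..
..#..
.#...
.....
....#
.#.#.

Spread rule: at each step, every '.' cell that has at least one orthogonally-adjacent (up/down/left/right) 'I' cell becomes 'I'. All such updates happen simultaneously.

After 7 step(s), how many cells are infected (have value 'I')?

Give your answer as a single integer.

Answer: 28

Derivation:
Step 0 (initial): 1 infected
Step 1: +2 new -> 3 infected
Step 2: +6 new -> 9 infected
Step 3: +5 new -> 14 infected
Step 4: +4 new -> 18 infected
Step 5: +4 new -> 22 infected
Step 6: +3 new -> 25 infected
Step 7: +3 new -> 28 infected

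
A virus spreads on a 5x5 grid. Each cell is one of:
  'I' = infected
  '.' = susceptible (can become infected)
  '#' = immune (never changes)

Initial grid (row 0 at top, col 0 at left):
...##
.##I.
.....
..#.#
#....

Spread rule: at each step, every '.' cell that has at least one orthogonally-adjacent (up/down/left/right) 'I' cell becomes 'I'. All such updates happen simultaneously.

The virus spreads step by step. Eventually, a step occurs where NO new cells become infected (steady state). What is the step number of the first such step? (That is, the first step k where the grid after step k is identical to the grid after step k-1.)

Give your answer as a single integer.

Step 0 (initial): 1 infected
Step 1: +2 new -> 3 infected
Step 2: +3 new -> 6 infected
Step 3: +2 new -> 8 infected
Step 4: +4 new -> 12 infected
Step 5: +3 new -> 15 infected
Step 6: +1 new -> 16 infected
Step 7: +1 new -> 17 infected
Step 8: +1 new -> 18 infected
Step 9: +0 new -> 18 infected

Answer: 9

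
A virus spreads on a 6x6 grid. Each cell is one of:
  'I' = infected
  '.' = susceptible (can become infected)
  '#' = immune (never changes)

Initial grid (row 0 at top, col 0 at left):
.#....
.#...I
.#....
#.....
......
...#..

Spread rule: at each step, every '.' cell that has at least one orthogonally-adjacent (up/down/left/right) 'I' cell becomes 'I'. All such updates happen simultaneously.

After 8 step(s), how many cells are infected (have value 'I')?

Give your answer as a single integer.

Answer: 27

Derivation:
Step 0 (initial): 1 infected
Step 1: +3 new -> 4 infected
Step 2: +4 new -> 8 infected
Step 3: +5 new -> 13 infected
Step 4: +5 new -> 18 infected
Step 5: +3 new -> 21 infected
Step 6: +2 new -> 23 infected
Step 7: +2 new -> 25 infected
Step 8: +2 new -> 27 infected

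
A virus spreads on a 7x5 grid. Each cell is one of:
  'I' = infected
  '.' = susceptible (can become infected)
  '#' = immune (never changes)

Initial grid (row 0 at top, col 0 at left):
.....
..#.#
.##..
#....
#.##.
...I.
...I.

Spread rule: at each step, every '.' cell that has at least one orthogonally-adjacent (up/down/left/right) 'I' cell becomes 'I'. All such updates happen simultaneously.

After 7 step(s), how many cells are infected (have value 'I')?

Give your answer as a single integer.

Step 0 (initial): 2 infected
Step 1: +4 new -> 6 infected
Step 2: +3 new -> 9 infected
Step 3: +4 new -> 13 infected
Step 4: +3 new -> 16 infected
Step 5: +2 new -> 18 infected
Step 6: +1 new -> 19 infected
Step 7: +1 new -> 20 infected

Answer: 20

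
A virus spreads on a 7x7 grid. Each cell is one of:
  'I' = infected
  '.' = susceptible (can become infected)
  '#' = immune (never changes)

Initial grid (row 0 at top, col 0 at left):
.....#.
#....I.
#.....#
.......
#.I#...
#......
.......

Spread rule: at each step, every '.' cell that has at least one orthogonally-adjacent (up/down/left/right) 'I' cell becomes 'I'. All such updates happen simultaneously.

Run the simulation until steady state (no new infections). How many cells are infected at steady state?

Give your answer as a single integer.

Step 0 (initial): 2 infected
Step 1: +6 new -> 8 infected
Step 2: +11 new -> 19 infected
Step 3: +11 new -> 30 infected
Step 4: +7 new -> 37 infected
Step 5: +3 new -> 40 infected
Step 6: +2 new -> 42 infected
Step 7: +0 new -> 42 infected

Answer: 42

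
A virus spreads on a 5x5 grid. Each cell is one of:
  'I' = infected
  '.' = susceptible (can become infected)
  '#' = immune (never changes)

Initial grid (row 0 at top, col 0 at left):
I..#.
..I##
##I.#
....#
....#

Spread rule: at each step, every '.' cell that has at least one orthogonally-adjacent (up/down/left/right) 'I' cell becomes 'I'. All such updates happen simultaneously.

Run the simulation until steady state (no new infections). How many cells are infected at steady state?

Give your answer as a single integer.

Step 0 (initial): 3 infected
Step 1: +6 new -> 9 infected
Step 2: +3 new -> 12 infected
Step 3: +3 new -> 15 infected
Step 4: +1 new -> 16 infected
Step 5: +0 new -> 16 infected

Answer: 16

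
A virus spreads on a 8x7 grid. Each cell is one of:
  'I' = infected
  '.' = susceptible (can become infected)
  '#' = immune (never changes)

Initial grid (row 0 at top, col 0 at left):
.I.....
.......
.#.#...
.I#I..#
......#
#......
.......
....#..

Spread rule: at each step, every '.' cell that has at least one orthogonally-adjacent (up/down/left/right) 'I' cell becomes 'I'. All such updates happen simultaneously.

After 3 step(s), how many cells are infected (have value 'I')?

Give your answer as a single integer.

Step 0 (initial): 3 infected
Step 1: +7 new -> 10 infected
Step 2: +11 new -> 21 infected
Step 3: +10 new -> 31 infected

Answer: 31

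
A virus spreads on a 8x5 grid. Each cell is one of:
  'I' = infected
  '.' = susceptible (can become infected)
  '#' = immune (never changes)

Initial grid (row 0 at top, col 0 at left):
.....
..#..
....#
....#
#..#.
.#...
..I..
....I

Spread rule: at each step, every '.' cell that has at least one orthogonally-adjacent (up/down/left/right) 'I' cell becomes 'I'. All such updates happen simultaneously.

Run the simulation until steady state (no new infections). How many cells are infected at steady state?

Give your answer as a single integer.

Answer: 34

Derivation:
Step 0 (initial): 2 infected
Step 1: +6 new -> 8 infected
Step 2: +5 new -> 13 infected
Step 3: +5 new -> 18 infected
Step 4: +3 new -> 21 infected
Step 5: +3 new -> 24 infected
Step 6: +3 new -> 27 infected
Step 7: +4 new -> 31 infected
Step 8: +3 new -> 34 infected
Step 9: +0 new -> 34 infected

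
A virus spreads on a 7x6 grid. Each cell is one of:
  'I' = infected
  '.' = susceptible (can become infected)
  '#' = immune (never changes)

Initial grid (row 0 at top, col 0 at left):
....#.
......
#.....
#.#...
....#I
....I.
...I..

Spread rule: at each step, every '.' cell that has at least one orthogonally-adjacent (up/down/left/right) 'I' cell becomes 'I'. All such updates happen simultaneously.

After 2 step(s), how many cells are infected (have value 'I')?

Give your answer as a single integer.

Answer: 14

Derivation:
Step 0 (initial): 3 infected
Step 1: +5 new -> 8 infected
Step 2: +6 new -> 14 infected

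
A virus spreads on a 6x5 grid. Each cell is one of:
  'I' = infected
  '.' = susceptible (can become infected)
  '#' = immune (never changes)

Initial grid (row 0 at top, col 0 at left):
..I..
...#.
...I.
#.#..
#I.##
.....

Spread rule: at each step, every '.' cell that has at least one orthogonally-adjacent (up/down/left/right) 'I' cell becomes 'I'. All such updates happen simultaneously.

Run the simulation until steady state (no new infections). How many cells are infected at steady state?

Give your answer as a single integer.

Step 0 (initial): 3 infected
Step 1: +9 new -> 12 infected
Step 2: +8 new -> 20 infected
Step 3: +3 new -> 23 infected
Step 4: +1 new -> 24 infected
Step 5: +0 new -> 24 infected

Answer: 24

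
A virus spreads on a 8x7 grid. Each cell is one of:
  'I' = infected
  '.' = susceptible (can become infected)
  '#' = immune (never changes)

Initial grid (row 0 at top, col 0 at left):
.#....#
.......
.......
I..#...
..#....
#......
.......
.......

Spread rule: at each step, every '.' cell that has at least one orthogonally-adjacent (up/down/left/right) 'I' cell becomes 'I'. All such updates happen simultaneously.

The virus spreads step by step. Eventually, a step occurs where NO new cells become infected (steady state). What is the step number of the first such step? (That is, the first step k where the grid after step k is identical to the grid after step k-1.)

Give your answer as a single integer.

Step 0 (initial): 1 infected
Step 1: +3 new -> 4 infected
Step 2: +4 new -> 8 infected
Step 3: +4 new -> 12 infected
Step 4: +4 new -> 16 infected
Step 5: +7 new -> 23 infected
Step 6: +9 new -> 32 infected
Step 7: +8 new -> 40 infected
Step 8: +7 new -> 47 infected
Step 9: +3 new -> 50 infected
Step 10: +1 new -> 51 infected
Step 11: +0 new -> 51 infected

Answer: 11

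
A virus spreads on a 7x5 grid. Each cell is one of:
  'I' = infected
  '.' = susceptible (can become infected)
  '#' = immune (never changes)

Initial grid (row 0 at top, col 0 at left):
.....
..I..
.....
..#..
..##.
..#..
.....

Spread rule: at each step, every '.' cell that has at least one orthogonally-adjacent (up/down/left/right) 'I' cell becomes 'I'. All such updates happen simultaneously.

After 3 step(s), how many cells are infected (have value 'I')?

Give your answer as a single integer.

Step 0 (initial): 1 infected
Step 1: +4 new -> 5 infected
Step 2: +6 new -> 11 infected
Step 3: +6 new -> 17 infected

Answer: 17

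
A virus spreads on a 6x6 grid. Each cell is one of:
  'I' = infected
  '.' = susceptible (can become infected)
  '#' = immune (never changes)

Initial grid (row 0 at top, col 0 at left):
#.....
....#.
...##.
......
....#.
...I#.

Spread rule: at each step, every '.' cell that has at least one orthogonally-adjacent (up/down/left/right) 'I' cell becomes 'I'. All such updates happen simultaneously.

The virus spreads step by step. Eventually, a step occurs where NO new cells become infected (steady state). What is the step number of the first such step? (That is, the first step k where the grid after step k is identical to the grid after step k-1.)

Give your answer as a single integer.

Step 0 (initial): 1 infected
Step 1: +2 new -> 3 infected
Step 2: +3 new -> 6 infected
Step 3: +4 new -> 10 infected
Step 4: +4 new -> 14 infected
Step 5: +5 new -> 19 infected
Step 6: +6 new -> 25 infected
Step 7: +4 new -> 29 infected
Step 8: +1 new -> 30 infected
Step 9: +0 new -> 30 infected

Answer: 9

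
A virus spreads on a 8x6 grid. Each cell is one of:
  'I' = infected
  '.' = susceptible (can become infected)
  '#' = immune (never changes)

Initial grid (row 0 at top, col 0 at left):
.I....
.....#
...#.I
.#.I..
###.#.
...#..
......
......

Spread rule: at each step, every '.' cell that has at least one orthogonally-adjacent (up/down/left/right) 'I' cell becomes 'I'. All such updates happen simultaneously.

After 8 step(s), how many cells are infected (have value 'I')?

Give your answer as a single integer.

Step 0 (initial): 3 infected
Step 1: +8 new -> 11 infected
Step 2: +7 new -> 18 infected
Step 3: +4 new -> 22 infected
Step 4: +4 new -> 26 infected
Step 5: +2 new -> 28 infected
Step 6: +2 new -> 30 infected
Step 7: +2 new -> 32 infected
Step 8: +3 new -> 35 infected

Answer: 35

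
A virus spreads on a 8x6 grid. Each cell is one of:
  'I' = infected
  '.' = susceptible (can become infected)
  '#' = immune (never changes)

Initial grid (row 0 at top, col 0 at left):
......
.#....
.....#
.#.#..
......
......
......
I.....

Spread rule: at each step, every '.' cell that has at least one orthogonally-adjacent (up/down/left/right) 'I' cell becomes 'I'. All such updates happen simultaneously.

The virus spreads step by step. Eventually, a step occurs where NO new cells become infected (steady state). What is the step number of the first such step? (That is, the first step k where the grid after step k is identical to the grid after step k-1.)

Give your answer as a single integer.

Step 0 (initial): 1 infected
Step 1: +2 new -> 3 infected
Step 2: +3 new -> 6 infected
Step 3: +4 new -> 10 infected
Step 4: +5 new -> 15 infected
Step 5: +5 new -> 20 infected
Step 6: +6 new -> 26 infected
Step 7: +4 new -> 30 infected
Step 8: +5 new -> 35 infected
Step 9: +4 new -> 39 infected
Step 10: +2 new -> 41 infected
Step 11: +2 new -> 43 infected
Step 12: +1 new -> 44 infected
Step 13: +0 new -> 44 infected

Answer: 13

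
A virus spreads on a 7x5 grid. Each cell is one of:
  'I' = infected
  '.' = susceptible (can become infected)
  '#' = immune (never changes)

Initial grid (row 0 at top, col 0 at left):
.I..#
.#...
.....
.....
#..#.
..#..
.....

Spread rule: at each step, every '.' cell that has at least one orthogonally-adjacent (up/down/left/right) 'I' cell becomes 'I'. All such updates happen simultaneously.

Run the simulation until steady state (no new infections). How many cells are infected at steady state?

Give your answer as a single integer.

Answer: 30

Derivation:
Step 0 (initial): 1 infected
Step 1: +2 new -> 3 infected
Step 2: +3 new -> 6 infected
Step 3: +3 new -> 9 infected
Step 4: +5 new -> 14 infected
Step 5: +4 new -> 18 infected
Step 6: +2 new -> 20 infected
Step 7: +2 new -> 22 infected
Step 8: +3 new -> 25 infected
Step 9: +4 new -> 29 infected
Step 10: +1 new -> 30 infected
Step 11: +0 new -> 30 infected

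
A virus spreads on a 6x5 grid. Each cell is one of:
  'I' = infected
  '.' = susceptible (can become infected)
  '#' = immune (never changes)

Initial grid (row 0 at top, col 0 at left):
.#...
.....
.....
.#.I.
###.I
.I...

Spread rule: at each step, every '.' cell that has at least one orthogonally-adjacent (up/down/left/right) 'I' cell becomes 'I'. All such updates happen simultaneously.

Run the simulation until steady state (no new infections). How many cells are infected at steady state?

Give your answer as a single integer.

Answer: 25

Derivation:
Step 0 (initial): 3 infected
Step 1: +7 new -> 10 infected
Step 2: +4 new -> 14 infected
Step 3: +4 new -> 18 infected
Step 4: +4 new -> 22 infected
Step 5: +2 new -> 24 infected
Step 6: +1 new -> 25 infected
Step 7: +0 new -> 25 infected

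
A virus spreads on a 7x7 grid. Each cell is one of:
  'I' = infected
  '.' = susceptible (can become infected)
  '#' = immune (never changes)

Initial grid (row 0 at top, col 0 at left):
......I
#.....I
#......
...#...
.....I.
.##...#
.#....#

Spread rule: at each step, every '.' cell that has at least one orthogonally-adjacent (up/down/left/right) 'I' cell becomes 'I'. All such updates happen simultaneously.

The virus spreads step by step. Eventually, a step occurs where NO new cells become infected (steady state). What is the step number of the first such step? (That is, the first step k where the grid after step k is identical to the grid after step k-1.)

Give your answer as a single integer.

Step 0 (initial): 3 infected
Step 1: +7 new -> 10 infected
Step 2: +8 new -> 18 infected
Step 3: +6 new -> 24 infected
Step 4: +6 new -> 30 infected
Step 5: +6 new -> 36 infected
Step 6: +4 new -> 40 infected
Step 7: +1 new -> 41 infected
Step 8: +0 new -> 41 infected

Answer: 8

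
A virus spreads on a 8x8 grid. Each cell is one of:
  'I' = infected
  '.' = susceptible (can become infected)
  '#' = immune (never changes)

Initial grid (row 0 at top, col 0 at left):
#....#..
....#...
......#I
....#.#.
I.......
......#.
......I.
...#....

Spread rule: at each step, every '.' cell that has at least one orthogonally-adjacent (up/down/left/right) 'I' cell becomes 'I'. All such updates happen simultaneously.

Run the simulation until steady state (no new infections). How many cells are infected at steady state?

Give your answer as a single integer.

Answer: 56

Derivation:
Step 0 (initial): 3 infected
Step 1: +8 new -> 11 infected
Step 2: +13 new -> 24 infected
Step 3: +14 new -> 38 infected
Step 4: +9 new -> 47 infected
Step 5: +5 new -> 52 infected
Step 6: +2 new -> 54 infected
Step 7: +1 new -> 55 infected
Step 8: +1 new -> 56 infected
Step 9: +0 new -> 56 infected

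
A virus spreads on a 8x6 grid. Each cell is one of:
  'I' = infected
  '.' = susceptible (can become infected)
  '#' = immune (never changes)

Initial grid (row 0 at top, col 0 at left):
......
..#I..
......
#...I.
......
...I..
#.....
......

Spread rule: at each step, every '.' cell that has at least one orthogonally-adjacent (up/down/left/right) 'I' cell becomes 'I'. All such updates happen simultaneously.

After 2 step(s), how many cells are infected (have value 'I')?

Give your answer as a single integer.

Answer: 27

Derivation:
Step 0 (initial): 3 infected
Step 1: +11 new -> 14 infected
Step 2: +13 new -> 27 infected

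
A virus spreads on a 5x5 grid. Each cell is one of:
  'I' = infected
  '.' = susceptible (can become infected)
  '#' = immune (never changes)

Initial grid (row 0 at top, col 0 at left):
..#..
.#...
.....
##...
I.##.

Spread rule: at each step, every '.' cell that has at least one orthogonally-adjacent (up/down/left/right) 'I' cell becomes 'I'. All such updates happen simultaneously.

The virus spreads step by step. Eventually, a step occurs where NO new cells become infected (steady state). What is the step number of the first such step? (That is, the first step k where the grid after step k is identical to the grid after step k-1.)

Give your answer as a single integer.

Answer: 2

Derivation:
Step 0 (initial): 1 infected
Step 1: +1 new -> 2 infected
Step 2: +0 new -> 2 infected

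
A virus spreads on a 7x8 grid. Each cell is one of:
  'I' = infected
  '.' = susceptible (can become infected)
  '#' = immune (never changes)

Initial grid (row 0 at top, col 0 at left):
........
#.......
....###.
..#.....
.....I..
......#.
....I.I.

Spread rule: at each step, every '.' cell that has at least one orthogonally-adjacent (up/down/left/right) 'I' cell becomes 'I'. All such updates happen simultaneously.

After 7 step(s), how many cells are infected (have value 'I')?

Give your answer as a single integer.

Answer: 47

Derivation:
Step 0 (initial): 3 infected
Step 1: +8 new -> 11 infected
Step 2: +7 new -> 18 infected
Step 3: +5 new -> 23 infected
Step 4: +5 new -> 28 infected
Step 5: +6 new -> 34 infected
Step 6: +7 new -> 41 infected
Step 7: +6 new -> 47 infected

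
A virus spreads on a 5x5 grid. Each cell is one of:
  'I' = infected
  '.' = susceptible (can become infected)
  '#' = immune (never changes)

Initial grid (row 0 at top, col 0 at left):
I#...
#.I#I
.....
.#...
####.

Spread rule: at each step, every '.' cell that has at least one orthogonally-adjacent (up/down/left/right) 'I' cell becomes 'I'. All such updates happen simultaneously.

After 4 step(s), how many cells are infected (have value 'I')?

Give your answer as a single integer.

Step 0 (initial): 3 infected
Step 1: +5 new -> 8 infected
Step 2: +5 new -> 13 infected
Step 3: +3 new -> 16 infected
Step 4: +1 new -> 17 infected

Answer: 17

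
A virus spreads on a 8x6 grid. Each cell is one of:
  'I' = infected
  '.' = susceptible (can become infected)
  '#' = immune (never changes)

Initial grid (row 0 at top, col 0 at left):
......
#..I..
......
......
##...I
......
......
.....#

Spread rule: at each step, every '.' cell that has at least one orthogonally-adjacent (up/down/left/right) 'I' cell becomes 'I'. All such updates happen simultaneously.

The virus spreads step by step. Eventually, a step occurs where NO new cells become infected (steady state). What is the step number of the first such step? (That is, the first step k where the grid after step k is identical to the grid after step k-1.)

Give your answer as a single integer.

Answer: 9

Derivation:
Step 0 (initial): 2 infected
Step 1: +7 new -> 9 infected
Step 2: +12 new -> 21 infected
Step 3: +7 new -> 28 infected
Step 4: +6 new -> 34 infected
Step 5: +4 new -> 38 infected
Step 6: +3 new -> 41 infected
Step 7: +2 new -> 43 infected
Step 8: +1 new -> 44 infected
Step 9: +0 new -> 44 infected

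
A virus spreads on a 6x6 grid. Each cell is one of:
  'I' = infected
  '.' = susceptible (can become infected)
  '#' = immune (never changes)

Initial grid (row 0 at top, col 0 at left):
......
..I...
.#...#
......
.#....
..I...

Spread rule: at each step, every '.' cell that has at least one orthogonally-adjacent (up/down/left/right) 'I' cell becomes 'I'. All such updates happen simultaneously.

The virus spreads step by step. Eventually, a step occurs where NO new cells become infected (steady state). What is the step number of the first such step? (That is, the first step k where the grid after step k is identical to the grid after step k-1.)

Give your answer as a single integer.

Answer: 6

Derivation:
Step 0 (initial): 2 infected
Step 1: +7 new -> 9 infected
Step 2: +9 new -> 18 infected
Step 3: +10 new -> 28 infected
Step 4: +4 new -> 32 infected
Step 5: +1 new -> 33 infected
Step 6: +0 new -> 33 infected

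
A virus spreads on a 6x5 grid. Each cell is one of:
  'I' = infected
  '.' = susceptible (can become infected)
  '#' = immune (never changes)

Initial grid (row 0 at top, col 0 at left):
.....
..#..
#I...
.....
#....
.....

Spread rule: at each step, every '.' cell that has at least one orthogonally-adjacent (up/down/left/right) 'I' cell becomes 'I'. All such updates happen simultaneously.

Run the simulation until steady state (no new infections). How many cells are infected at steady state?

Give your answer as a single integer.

Answer: 27

Derivation:
Step 0 (initial): 1 infected
Step 1: +3 new -> 4 infected
Step 2: +6 new -> 10 infected
Step 3: +7 new -> 17 infected
Step 4: +6 new -> 23 infected
Step 5: +3 new -> 26 infected
Step 6: +1 new -> 27 infected
Step 7: +0 new -> 27 infected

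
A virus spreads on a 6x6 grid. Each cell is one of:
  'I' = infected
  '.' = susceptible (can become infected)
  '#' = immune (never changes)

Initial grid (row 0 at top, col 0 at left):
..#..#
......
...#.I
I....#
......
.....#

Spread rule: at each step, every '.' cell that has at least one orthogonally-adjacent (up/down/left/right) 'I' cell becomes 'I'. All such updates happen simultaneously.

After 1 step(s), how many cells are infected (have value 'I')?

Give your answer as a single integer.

Answer: 7

Derivation:
Step 0 (initial): 2 infected
Step 1: +5 new -> 7 infected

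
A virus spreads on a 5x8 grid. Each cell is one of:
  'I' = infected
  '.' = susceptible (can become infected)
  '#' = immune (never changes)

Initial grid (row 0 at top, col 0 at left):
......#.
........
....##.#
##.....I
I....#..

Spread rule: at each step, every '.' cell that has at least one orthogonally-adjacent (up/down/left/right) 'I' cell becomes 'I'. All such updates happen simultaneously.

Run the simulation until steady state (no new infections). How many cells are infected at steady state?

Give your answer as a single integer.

Step 0 (initial): 2 infected
Step 1: +3 new -> 5 infected
Step 2: +4 new -> 9 infected
Step 3: +4 new -> 13 infected
Step 4: +5 new -> 18 infected
Step 5: +6 new -> 24 infected
Step 6: +5 new -> 29 infected
Step 7: +3 new -> 32 infected
Step 8: +1 new -> 33 infected
Step 9: +0 new -> 33 infected

Answer: 33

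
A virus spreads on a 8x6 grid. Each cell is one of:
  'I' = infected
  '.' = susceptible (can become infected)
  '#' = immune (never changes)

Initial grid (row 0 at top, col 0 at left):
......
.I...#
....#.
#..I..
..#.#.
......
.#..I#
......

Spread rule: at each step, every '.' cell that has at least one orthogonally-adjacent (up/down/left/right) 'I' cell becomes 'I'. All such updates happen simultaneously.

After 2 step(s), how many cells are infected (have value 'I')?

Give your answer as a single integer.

Answer: 26

Derivation:
Step 0 (initial): 3 infected
Step 1: +11 new -> 14 infected
Step 2: +12 new -> 26 infected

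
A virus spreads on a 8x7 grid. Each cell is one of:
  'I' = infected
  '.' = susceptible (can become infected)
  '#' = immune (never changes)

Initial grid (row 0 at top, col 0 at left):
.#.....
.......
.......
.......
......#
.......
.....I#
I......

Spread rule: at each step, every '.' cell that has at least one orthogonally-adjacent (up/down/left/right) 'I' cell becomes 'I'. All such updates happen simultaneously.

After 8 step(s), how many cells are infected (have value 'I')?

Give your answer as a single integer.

Step 0 (initial): 2 infected
Step 1: +5 new -> 7 infected
Step 2: +9 new -> 16 infected
Step 3: +7 new -> 23 infected
Step 4: +7 new -> 30 infected
Step 5: +7 new -> 37 infected
Step 6: +7 new -> 44 infected
Step 7: +6 new -> 50 infected
Step 8: +2 new -> 52 infected

Answer: 52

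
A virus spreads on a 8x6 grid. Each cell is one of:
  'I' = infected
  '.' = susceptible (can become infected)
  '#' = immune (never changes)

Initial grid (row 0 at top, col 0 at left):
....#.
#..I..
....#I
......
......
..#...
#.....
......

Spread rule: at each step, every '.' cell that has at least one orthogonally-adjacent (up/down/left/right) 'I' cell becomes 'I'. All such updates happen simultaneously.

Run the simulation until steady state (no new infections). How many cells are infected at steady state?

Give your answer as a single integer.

Step 0 (initial): 2 infected
Step 1: +6 new -> 8 infected
Step 2: +7 new -> 15 infected
Step 3: +6 new -> 21 infected
Step 4: +7 new -> 28 infected
Step 5: +5 new -> 33 infected
Step 6: +5 new -> 38 infected
Step 7: +3 new -> 41 infected
Step 8: +1 new -> 42 infected
Step 9: +1 new -> 43 infected
Step 10: +0 new -> 43 infected

Answer: 43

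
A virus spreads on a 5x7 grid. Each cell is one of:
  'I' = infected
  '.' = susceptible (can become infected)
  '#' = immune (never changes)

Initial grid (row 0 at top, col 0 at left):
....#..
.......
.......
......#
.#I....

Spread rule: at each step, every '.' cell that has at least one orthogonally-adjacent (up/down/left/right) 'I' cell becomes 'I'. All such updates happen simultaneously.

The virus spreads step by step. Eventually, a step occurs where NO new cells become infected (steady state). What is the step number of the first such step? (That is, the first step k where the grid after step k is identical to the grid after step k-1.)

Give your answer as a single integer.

Step 0 (initial): 1 infected
Step 1: +2 new -> 3 infected
Step 2: +4 new -> 7 infected
Step 3: +6 new -> 13 infected
Step 4: +8 new -> 21 infected
Step 5: +5 new -> 26 infected
Step 6: +3 new -> 29 infected
Step 7: +2 new -> 31 infected
Step 8: +1 new -> 32 infected
Step 9: +0 new -> 32 infected

Answer: 9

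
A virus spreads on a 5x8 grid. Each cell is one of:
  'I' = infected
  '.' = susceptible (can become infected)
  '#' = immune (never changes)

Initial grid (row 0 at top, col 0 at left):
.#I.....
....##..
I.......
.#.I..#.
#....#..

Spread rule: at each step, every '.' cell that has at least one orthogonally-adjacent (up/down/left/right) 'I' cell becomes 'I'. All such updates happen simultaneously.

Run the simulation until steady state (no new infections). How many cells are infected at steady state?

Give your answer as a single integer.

Step 0 (initial): 3 infected
Step 1: +9 new -> 12 infected
Step 2: +9 new -> 21 infected
Step 3: +3 new -> 24 infected
Step 4: +2 new -> 26 infected
Step 5: +3 new -> 29 infected
Step 6: +2 new -> 31 infected
Step 7: +1 new -> 32 infected
Step 8: +1 new -> 33 infected
Step 9: +0 new -> 33 infected

Answer: 33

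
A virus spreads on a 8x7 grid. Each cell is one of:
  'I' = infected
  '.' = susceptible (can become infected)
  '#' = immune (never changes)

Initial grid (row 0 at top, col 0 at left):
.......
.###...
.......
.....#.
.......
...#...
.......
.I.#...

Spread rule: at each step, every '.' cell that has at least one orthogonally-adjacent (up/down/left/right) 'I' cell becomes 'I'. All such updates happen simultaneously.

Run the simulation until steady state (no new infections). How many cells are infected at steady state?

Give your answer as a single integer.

Answer: 50

Derivation:
Step 0 (initial): 1 infected
Step 1: +3 new -> 4 infected
Step 2: +3 new -> 7 infected
Step 3: +4 new -> 11 infected
Step 4: +4 new -> 15 infected
Step 5: +7 new -> 22 infected
Step 6: +7 new -> 29 infected
Step 7: +6 new -> 35 infected
Step 8: +3 new -> 38 infected
Step 9: +4 new -> 42 infected
Step 10: +4 new -> 46 infected
Step 11: +3 new -> 49 infected
Step 12: +1 new -> 50 infected
Step 13: +0 new -> 50 infected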